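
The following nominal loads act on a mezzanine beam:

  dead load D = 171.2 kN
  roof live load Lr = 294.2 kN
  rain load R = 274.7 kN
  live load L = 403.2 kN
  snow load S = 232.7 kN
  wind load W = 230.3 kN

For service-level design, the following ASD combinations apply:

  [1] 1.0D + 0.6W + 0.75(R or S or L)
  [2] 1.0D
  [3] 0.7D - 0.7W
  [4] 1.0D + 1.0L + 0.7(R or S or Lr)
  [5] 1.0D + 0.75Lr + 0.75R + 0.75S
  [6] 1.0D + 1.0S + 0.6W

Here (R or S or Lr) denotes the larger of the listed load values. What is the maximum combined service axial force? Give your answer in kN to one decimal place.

780.3 kN

(R or S or L) → L = 403.2 kN; (R or S or Lr) → Lr = 294.2 kN.
[1] 1.0(171.2) + 0.6(230.3) + 0.75(403.2) = 171.2 + 138.2 + 302.4 = 611.8
[2] 1.0(171.2) = 171.2
[3] 0.7(171.2) - 0.7(230.3) = 119.8 - 161.2 = -41.4
[4] 1.0(171.2) + 1.0(403.2) + 0.7(294.2) = 171.2 + 403.2 + 205.9 = 780.3
[5] 1.0(171.2) + 0.75(294.2) + 0.75(274.7) + 0.75(232.7) = 171.2 + 220.7 + 206.0 + 174.5 = 772.4
[6] 1.0(171.2) + 1.0(232.7) + 0.6(230.3) = 171.2 + 232.7 + 138.2 = 542.1
The controlling combination is 4, giving 780.3 kN.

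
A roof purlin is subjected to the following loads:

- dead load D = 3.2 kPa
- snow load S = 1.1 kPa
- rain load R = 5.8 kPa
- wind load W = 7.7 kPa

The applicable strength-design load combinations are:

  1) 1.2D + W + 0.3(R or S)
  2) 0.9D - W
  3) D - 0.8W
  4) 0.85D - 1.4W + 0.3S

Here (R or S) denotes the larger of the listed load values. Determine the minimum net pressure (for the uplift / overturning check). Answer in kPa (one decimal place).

-7.7 kPa

(R or S) → R = 5.8 kPa.
1) 1.2(3.2) + 1.0(7.7) + 0.3(5.8) = 13.3
2) 0.9(3.2) - 1.0(7.7) = -4.8
3) 1.0(3.2) - 0.8(7.7) = -3.0
4) 0.85(3.2) - 1.4(7.7) + 0.3(1.1) = -7.7
Combination 4 gives the minimum: -7.7 kPa.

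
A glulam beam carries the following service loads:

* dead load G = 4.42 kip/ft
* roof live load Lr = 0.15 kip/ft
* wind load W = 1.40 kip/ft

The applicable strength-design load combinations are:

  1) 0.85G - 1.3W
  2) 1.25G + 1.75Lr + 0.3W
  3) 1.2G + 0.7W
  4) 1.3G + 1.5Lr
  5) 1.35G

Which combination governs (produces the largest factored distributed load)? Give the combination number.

1) 0.85(4.42) - 1.3(1.40) = 3.76 - 1.82 = 1.94
2) 1.25(4.42) + 1.75(0.15) + 0.3(1.40) = 5.53 + 0.26 + 0.42 = 6.21
3) 1.2(4.42) + 0.7(1.40) = 5.30 + 0.98 = 6.28
4) 1.3(4.42) + 1.5(0.15) = 5.97
5) 1.35(4.42) = 5.97
The largest value is 6.28 kip/ft from combination 3.

Combination 3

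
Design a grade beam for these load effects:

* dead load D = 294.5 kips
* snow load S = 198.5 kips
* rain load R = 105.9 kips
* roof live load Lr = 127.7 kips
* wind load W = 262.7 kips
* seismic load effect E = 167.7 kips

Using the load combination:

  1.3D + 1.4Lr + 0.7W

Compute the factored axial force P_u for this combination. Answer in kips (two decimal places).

745.52 kips

1.3(294.5) + 1.4(127.7) + 0.7(262.7) = 382.85 + 178.78 + 183.89 = 745.52
P_u = 745.52 kips.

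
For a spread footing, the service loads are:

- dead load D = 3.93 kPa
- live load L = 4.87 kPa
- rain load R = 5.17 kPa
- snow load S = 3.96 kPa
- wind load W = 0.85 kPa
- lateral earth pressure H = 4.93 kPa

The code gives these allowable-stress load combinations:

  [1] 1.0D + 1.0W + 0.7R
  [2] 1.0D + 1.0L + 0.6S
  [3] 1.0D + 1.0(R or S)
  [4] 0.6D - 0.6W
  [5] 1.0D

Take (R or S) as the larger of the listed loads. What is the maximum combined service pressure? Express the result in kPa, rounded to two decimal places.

11.18 kPa

(R or S) → R = 5.17 kPa.
[1] 1.0(3.93) + 1.0(0.85) + 0.7(5.17) = 3.93 + 0.85 + 3.62 = 8.40
[2] 1.0(3.93) + 1.0(4.87) + 0.6(3.96) = 3.93 + 4.87 + 2.38 = 11.18
[3] 1.0(3.93) + 1.0(5.17) = 3.93 + 5.17 = 9.10
[4] 0.6(3.93) - 0.6(0.85) = 2.36 - 0.51 = 1.85
[5] 1.0(3.93) = 3.93
Maximum is from combination 2.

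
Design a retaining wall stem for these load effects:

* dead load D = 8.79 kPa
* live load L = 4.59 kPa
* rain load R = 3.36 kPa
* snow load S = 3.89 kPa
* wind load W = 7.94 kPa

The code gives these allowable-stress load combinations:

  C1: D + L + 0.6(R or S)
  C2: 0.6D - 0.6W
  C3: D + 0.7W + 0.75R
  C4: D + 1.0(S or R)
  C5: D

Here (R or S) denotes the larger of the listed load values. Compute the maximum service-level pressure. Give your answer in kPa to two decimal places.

16.87 kPa

(R or S) → S = 3.89 kPa; (S or R) → S = 3.89 kPa.
C1: 1.0(8.79) + 1.0(4.59) + 0.6(3.89) = 8.79 + 4.59 + 2.33 = 15.71
C2: 0.6(8.79) - 0.6(7.94) = 5.27 - 4.76 = 0.51
C3: 1.0(8.79) + 0.7(7.94) + 0.75(3.36) = 8.79 + 5.56 + 2.52 = 16.87
C4: 1.0(8.79) + 1.0(3.89) = 8.79 + 3.89 = 12.68
C5: 1.0(8.79) = 8.79
Combination 3 governs: p = 16.87 kPa.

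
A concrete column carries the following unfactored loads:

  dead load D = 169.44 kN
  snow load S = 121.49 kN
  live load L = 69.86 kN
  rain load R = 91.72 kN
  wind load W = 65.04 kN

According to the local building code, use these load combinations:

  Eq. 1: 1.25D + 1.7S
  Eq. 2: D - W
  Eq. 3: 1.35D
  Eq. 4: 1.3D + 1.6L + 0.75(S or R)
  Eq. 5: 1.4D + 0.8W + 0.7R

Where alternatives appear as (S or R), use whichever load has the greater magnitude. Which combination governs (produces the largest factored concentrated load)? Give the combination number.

(S or R) → S = 121.49 kN.
Eq. 1: 1.25(169.44) + 1.7(121.49) = 418.33
Eq. 2: 1.0(169.44) - 1.0(65.04) = 104.40
Eq. 3: 1.35(169.44) = 228.74
Eq. 4: 1.3(169.44) + 1.6(69.86) + 0.75(121.49) = 423.17
Eq. 5: 1.4(169.44) + 0.8(65.04) + 0.7(91.72) = 353.45
The largest value is 423.17 kN from combination 4.

Combination 4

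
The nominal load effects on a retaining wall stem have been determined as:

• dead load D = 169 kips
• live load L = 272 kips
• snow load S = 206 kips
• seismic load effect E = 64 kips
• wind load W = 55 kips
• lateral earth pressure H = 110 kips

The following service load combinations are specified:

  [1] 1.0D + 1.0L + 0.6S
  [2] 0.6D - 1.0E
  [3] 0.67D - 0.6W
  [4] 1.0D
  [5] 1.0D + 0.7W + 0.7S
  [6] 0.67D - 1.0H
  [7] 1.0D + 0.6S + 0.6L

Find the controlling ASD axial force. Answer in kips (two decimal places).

[1] 1.0(169) + 1.0(272) + 0.6(206) = 169.00 + 272.00 + 123.60 = 564.60
[2] 0.6(169) - 1.0(64) = 101.40 - 64.00 = 37.40
[3] 0.67(169) - 0.6(55) = 113.23 - 33.00 = 80.23
[4] 1.0(169) = 169.00
[5] 1.0(169) + 0.7(55) + 0.7(206) = 169.00 + 38.50 + 144.20 = 351.70
[6] 0.67(169) - 1.0(110) = 113.23 - 110.00 = 3.23
[7] 1.0(169) + 0.6(206) + 0.6(272) = 169.00 + 123.60 + 163.20 = 455.80
Combination 1 governs: P = 564.60 kips.

564.60 kips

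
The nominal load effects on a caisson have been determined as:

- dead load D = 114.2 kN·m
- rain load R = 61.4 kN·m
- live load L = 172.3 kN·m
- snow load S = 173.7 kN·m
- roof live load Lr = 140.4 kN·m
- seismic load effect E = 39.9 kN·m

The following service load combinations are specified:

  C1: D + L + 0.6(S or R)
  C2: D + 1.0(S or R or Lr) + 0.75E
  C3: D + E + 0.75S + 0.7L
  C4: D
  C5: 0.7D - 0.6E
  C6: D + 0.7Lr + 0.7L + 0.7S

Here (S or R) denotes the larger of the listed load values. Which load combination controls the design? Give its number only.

Combination 6

(S or R) → S = 173.7 kN·m; (S or R or Lr) → S = 173.7 kN·m.
C1: 1.0(114.2) + 1.0(172.3) + 0.6(173.7) = 114.2 + 172.3 + 104.2 = 390.7
C2: 1.0(114.2) + 1.0(173.7) + 0.75(39.9) = 114.2 + 173.7 + 29.9 = 317.8
C3: 1.0(114.2) + 1.0(39.9) + 0.75(173.7) + 0.7(172.3) = 114.2 + 39.9 + 130.3 + 120.6 = 405.0
C4: 1.0(114.2) = 114.2
C5: 0.7(114.2) - 0.6(39.9) = 79.9 - 23.9 = 56.0
C6: 1.0(114.2) + 0.7(140.4) + 0.7(172.3) + 0.7(173.7) = 114.2 + 98.3 + 120.6 + 121.6 = 454.7
The largest value is 454.7 kN·m from combination 6.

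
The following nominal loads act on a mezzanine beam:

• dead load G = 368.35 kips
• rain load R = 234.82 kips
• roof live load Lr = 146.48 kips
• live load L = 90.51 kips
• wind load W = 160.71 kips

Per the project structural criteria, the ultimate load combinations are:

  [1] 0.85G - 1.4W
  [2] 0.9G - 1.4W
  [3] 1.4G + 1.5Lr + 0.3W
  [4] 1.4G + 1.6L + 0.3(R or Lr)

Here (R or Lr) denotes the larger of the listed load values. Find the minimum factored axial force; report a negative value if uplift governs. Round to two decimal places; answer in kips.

(R or Lr) → R = 234.82 kips.
[1] 0.85(368.35) - 1.4(160.71) = 88.10
[2] 0.9(368.35) - 1.4(160.71) = 106.52
[3] 1.4(368.35) + 1.5(146.48) + 0.3(160.71) = 515.69 + 219.72 + 48.21 = 783.62
[4] 1.4(368.35) + 1.6(90.51) + 0.3(234.82) = 730.95
Combination 1 gives the minimum: 88.10 kips.

88.10 kips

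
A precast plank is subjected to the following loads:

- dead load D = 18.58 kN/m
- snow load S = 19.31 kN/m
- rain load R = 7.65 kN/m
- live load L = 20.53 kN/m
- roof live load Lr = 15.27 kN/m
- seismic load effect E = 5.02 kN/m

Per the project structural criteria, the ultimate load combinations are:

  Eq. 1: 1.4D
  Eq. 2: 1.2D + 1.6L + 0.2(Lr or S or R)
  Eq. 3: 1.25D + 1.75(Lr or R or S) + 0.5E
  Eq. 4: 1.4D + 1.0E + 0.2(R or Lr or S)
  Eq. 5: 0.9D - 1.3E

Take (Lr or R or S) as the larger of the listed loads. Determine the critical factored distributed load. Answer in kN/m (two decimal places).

59.53 kN/m

(Lr or S or R) → S = 19.31 kN/m; (Lr or R or S) → S = 19.31 kN/m; (R or Lr or S) → S = 19.31 kN/m.
Eq. 1: 1.4(18.58) = 26.01
Eq. 2: 1.2(18.58) + 1.6(20.53) + 0.2(19.31) = 22.30 + 32.85 + 3.86 = 59.01
Eq. 3: 1.25(18.58) + 1.75(19.31) + 0.5(5.02) = 23.23 + 33.79 + 2.51 = 59.53
Eq. 4: 1.4(18.58) + 1.0(5.02) + 0.2(19.31) = 26.01 + 5.02 + 3.86 = 34.89
Eq. 5: 0.9(18.58) - 1.3(5.02) = 10.20
Combination 3 governs: w_u = 59.53 kN/m.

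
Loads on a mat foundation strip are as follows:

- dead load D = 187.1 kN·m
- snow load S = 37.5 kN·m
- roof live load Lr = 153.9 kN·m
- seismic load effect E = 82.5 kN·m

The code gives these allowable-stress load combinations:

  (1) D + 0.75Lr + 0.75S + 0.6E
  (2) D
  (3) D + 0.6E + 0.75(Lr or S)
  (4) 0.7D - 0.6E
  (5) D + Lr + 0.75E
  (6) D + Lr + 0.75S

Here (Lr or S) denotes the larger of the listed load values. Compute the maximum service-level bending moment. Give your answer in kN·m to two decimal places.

(Lr or S) → Lr = 153.9 kN·m.
(1) 1.0(187.1) + 0.75(153.9) + 0.75(37.5) + 0.6(82.5) = 380.15
(2) 1.0(187.1) = 187.10
(3) 1.0(187.1) + 0.6(82.5) + 0.75(153.9) = 187.10 + 49.50 + 115.43 = 352.03
(4) 0.7(187.1) - 0.6(82.5) = 130.97 - 49.50 = 81.47
(5) 1.0(187.1) + 1.0(153.9) + 0.75(82.5) = 187.10 + 153.90 + 61.88 = 402.88
(6) 1.0(187.1) + 1.0(153.9) + 0.75(37.5) = 187.10 + 153.90 + 28.13 = 369.13
The controlling combination is 5, giving 402.88 kN·m.

402.88 kN·m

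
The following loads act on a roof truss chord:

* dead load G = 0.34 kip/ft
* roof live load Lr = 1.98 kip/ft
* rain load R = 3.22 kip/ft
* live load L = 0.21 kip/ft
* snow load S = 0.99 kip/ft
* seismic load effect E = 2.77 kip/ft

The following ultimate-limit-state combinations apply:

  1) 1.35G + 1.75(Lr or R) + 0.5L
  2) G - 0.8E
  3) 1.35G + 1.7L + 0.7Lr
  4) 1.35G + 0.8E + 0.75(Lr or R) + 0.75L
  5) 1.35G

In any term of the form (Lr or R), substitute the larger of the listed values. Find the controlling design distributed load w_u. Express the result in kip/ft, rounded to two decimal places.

6.20 kip/ft

(Lr or R) → R = 3.22 kip/ft.
1) 1.35(0.34) + 1.75(3.22) + 0.5(0.21) = 6.20
2) 1.0(0.34) - 0.8(2.77) = 0.34 - 2.22 = -1.88
3) 1.35(0.34) + 1.7(0.21) + 0.7(1.98) = 2.20
4) 1.35(0.34) + 0.8(2.77) + 0.75(3.22) + 0.75(0.21) = 5.25
5) 1.35(0.34) = 0.46
Combination 1 governs: w_u = 6.20 kip/ft.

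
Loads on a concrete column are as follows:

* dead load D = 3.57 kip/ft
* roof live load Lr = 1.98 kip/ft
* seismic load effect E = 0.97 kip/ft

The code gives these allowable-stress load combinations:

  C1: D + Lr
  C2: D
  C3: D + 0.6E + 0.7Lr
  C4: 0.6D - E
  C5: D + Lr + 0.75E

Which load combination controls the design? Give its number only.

C1: 1.0(3.57) + 1.0(1.98) = 3.57 + 1.98 = 5.55
C2: 1.0(3.57) = 3.57
C3: 1.0(3.57) + 0.6(0.97) + 0.7(1.98) = 3.57 + 0.58 + 1.39 = 5.54
C4: 0.6(3.57) - 1.0(0.97) = 2.14 - 0.97 = 1.17
C5: 1.0(3.57) + 1.0(1.98) + 0.75(0.97) = 3.57 + 1.98 + 0.73 = 6.28
The largest value is 6.28 kip/ft from combination 5.

Combination 5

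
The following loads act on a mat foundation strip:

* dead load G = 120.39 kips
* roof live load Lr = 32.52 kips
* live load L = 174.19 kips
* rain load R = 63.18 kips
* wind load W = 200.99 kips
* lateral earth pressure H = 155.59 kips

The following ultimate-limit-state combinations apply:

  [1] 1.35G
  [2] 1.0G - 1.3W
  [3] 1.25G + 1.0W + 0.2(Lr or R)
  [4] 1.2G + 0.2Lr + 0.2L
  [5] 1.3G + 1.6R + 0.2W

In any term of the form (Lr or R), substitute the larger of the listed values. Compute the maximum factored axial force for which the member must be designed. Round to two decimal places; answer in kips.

(Lr or R) → R = 63.18 kips.
[1] 1.35(120.39) = 162.53
[2] 1.0(120.39) - 1.3(200.99) = 120.39 - 261.29 = -140.90
[3] 1.25(120.39) + 1.0(200.99) + 0.2(63.18) = 364.11
[4] 1.2(120.39) + 0.2(32.52) + 0.2(174.19) = 144.47 + 6.50 + 34.84 = 185.81
[5] 1.3(120.39) + 1.6(63.18) + 0.2(200.99) = 297.79
The controlling combination is 3, giving 364.11 kips.

364.11 kips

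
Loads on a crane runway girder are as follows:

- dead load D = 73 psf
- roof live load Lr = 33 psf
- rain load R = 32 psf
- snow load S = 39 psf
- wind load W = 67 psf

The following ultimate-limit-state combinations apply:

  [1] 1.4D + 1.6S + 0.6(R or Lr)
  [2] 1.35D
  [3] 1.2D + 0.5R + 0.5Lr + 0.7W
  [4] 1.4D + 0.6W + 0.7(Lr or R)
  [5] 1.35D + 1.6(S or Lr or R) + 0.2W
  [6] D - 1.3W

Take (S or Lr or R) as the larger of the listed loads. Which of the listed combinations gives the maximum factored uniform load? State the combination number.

Combination 1

(R or Lr) → Lr = 33 psf; (Lr or R) → Lr = 33 psf; (S or Lr or R) → S = 39 psf.
[1] 1.4(73) + 1.6(39) + 0.6(33) = 102.20 + 62.40 + 19.80 = 184.40
[2] 1.35(73) = 98.55
[3] 1.2(73) + 0.5(32) + 0.5(33) + 0.7(67) = 87.60 + 16.00 + 16.50 + 46.90 = 167.00
[4] 1.4(73) + 0.6(67) + 0.7(33) = 102.20 + 40.20 + 23.10 = 165.50
[5] 1.35(73) + 1.6(39) + 0.2(67) = 98.55 + 62.40 + 13.40 = 174.35
[6] 1.0(73) - 1.3(67) = 73.00 - 87.10 = -14.10
The largest value is 184.40 psf from combination 1.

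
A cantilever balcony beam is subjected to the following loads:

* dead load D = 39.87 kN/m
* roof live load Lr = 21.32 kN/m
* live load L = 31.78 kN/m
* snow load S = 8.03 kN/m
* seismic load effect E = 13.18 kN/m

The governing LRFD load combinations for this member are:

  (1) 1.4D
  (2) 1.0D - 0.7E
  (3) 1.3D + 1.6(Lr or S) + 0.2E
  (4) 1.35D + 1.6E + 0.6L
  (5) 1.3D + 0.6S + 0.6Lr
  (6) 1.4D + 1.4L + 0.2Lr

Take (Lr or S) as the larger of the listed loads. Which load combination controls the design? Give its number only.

Combination 6

(Lr or S) → Lr = 21.32 kN/m.
(1) 1.4(39.87) = 55.82
(2) 1.0(39.87) - 0.7(13.18) = 39.87 - 9.23 = 30.64
(3) 1.3(39.87) + 1.6(21.32) + 0.2(13.18) = 51.83 + 34.11 + 2.64 = 88.58
(4) 1.35(39.87) + 1.6(13.18) + 0.6(31.78) = 53.82 + 21.09 + 19.07 = 93.98
(5) 1.3(39.87) + 0.6(8.03) + 0.6(21.32) = 51.83 + 4.82 + 12.79 = 69.44
(6) 1.4(39.87) + 1.4(31.78) + 0.2(21.32) = 55.82 + 44.49 + 4.26 = 104.57
The largest value is 104.57 kN/m from combination 6.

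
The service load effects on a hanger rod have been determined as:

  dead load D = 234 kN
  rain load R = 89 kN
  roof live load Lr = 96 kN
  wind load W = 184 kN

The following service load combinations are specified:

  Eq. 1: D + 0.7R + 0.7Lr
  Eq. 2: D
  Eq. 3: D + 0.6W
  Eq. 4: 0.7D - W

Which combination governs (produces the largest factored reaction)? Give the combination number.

Combination 1

Eq. 1: 1.0(234) + 0.7(89) + 0.7(96) = 234.00 + 62.30 + 67.20 = 363.50
Eq. 2: 1.0(234) = 234.00
Eq. 3: 1.0(234) + 0.6(184) = 234.00 + 110.40 = 344.40
Eq. 4: 0.7(234) - 1.0(184) = 163.80 - 184.00 = -20.20
The largest value is 363.50 kN from combination 1.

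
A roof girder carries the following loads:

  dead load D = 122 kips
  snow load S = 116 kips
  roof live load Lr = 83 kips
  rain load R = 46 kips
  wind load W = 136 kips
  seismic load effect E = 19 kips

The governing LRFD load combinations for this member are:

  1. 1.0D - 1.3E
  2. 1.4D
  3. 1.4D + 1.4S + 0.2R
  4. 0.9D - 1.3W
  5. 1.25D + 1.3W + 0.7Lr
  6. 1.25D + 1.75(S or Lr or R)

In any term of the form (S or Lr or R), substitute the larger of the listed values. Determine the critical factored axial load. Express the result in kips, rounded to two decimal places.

(S or Lr or R) → S = 116 kips.
1. 1.0(122) - 1.3(19) = 122.00 - 24.70 = 97.30
2. 1.4(122) = 170.80
3. 1.4(122) + 1.4(116) + 0.2(46) = 170.80 + 162.40 + 9.20 = 342.40
4. 0.9(122) - 1.3(136) = 109.80 - 176.80 = -67.00
5. 1.25(122) + 1.3(136) + 0.7(83) = 152.50 + 176.80 + 58.10 = 387.40
6. 1.25(122) + 1.75(116) = 152.50 + 203.00 = 355.50
Combination 5 governs: P_u = 387.40 kips.

387.40 kips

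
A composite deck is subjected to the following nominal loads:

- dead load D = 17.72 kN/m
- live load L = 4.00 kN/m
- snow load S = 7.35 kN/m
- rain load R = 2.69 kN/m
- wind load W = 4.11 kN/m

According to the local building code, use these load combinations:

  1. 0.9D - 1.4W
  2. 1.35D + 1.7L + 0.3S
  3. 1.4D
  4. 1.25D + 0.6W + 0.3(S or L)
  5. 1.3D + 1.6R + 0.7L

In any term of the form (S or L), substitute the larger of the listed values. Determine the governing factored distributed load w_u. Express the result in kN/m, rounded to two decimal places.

(S or L) → S = 7.35 kN/m.
1. 0.9(17.72) - 1.4(4.11) = 10.19
2. 1.35(17.72) + 1.7(4.00) + 0.3(7.35) = 32.93
3. 1.4(17.72) = 24.81
4. 1.25(17.72) + 0.6(4.11) + 0.3(7.35) = 26.82
5. 1.3(17.72) + 1.6(2.69) + 0.7(4.00) = 30.14
Combination 2 governs: w_u = 32.93 kN/m.

32.93 kN/m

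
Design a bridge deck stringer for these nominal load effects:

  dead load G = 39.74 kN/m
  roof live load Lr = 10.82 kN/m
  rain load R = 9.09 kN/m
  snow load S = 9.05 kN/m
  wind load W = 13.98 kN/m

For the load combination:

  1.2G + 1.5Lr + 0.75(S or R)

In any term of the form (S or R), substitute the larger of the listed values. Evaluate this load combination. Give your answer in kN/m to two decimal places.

70.74 kN/m

(S or R) → R = 9.09 kN/m.
1.2(39.74) + 1.5(10.82) + 0.75(9.09) = 70.74
w_u = 70.74 kN/m.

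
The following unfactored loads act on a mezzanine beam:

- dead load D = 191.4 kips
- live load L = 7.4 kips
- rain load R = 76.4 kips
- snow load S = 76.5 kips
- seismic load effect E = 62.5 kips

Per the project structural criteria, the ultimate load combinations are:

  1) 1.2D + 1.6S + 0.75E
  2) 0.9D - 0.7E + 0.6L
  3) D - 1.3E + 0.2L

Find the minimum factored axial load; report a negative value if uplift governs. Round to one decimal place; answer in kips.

1) 1.2(191.4) + 1.6(76.5) + 0.75(62.5) = 399.0
2) 0.9(191.4) - 0.7(62.5) + 0.6(7.4) = 133.0
3) 1.0(191.4) - 1.3(62.5) + 0.2(7.4) = 111.6
Combination 3 gives the minimum: 111.6 kips.

111.6 kips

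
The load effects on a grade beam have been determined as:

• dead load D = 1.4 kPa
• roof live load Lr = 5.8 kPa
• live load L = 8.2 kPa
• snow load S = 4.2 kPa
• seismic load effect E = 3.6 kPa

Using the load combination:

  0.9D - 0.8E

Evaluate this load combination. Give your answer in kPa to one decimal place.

0.9(1.4) - 0.8(3.6) = -1.6
p_u = -1.6 kPa.

-1.6 kPa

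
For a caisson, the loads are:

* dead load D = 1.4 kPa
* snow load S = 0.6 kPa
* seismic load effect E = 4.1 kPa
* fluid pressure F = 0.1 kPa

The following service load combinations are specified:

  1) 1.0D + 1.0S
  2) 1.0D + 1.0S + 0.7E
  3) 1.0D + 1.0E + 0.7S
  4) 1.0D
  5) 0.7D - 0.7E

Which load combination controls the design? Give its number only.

1) 1.0(1.4) + 1.0(0.6) = 2.0
2) 1.0(1.4) + 1.0(0.6) + 0.7(4.1) = 4.9
3) 1.0(1.4) + 1.0(4.1) + 0.7(0.6) = 5.9
4) 1.0(1.4) = 1.4
5) 0.7(1.4) - 0.7(4.1) = -1.9
The largest value is 5.9 kPa from combination 3.

Combination 3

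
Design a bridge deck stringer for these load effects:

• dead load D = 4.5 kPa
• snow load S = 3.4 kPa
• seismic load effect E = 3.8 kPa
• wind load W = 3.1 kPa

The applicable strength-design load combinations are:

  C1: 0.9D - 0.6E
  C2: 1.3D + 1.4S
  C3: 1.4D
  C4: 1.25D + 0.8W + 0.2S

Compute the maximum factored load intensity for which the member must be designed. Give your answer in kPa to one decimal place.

10.6 kPa

C1: 0.9(4.5) - 0.6(3.8) = 1.8
C2: 1.3(4.5) + 1.4(3.4) = 10.6
C3: 1.4(4.5) = 6.3
C4: 1.25(4.5) + 0.8(3.1) + 0.2(3.4) = 8.8
Combination 2 governs: q_u = 10.6 kPa.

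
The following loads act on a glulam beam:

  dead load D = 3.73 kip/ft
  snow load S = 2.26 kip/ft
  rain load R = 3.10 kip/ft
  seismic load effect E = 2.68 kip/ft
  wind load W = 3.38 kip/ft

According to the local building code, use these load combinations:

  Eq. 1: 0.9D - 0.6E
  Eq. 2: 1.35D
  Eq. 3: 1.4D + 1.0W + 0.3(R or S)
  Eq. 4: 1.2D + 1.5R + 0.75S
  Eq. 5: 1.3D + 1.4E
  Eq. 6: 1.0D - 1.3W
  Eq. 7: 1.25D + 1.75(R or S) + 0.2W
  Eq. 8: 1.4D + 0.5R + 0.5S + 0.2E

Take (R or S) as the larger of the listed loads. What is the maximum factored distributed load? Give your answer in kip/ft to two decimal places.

10.82 kip/ft

(R or S) → R = 3.10 kip/ft.
Eq. 1: 0.9(3.73) - 0.6(2.68) = 3.36 - 1.61 = 1.75
Eq. 2: 1.35(3.73) = 5.04
Eq. 3: 1.4(3.73) + 1.0(3.38) + 0.3(3.10) = 5.22 + 3.38 + 0.93 = 9.53
Eq. 4: 1.2(3.73) + 1.5(3.10) + 0.75(2.26) = 10.82
Eq. 5: 1.3(3.73) + 1.4(2.68) = 4.85 + 3.75 = 8.60
Eq. 6: 1.0(3.73) - 1.3(3.38) = 3.73 - 4.39 = -0.66
Eq. 7: 1.25(3.73) + 1.75(3.10) + 0.2(3.38) = 10.76
Eq. 8: 1.4(3.73) + 0.5(3.10) + 0.5(2.26) + 0.2(2.68) = 5.22 + 1.55 + 1.13 + 0.54 = 8.44
The controlling combination is 4, giving 10.82 kip/ft.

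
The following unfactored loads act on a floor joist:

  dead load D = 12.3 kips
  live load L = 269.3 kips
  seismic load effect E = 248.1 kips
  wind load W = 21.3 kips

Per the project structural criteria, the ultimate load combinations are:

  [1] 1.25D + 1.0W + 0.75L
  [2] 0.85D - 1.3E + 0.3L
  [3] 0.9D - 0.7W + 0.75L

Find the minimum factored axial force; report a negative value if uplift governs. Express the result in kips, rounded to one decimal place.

-231.3 kips

[1] 1.25(12.3) + 1.0(21.3) + 0.75(269.3) = 238.7
[2] 0.85(12.3) - 1.3(248.1) + 0.3(269.3) = -231.3
[3] 0.9(12.3) - 0.7(21.3) + 0.75(269.3) = 198.1
Combination 2 gives the minimum: -231.3 kips.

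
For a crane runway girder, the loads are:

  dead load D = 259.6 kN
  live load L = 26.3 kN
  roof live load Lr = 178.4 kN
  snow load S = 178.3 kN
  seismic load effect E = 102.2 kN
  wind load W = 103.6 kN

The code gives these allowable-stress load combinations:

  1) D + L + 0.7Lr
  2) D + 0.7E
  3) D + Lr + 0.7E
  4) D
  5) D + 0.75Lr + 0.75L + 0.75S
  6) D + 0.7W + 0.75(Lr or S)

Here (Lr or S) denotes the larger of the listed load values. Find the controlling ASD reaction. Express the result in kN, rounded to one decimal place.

546.9 kN

(Lr or S) → Lr = 178.4 kN.
1) 1.0(259.6) + 1.0(26.3) + 0.7(178.4) = 259.6 + 26.3 + 124.9 = 410.8
2) 1.0(259.6) + 0.7(102.2) = 259.6 + 71.5 = 331.1
3) 1.0(259.6) + 1.0(178.4) + 0.7(102.2) = 259.6 + 178.4 + 71.5 = 509.5
4) 1.0(259.6) = 259.6
5) 1.0(259.6) + 0.75(178.4) + 0.75(26.3) + 0.75(178.3) = 546.9
6) 1.0(259.6) + 0.7(103.6) + 0.75(178.4) = 259.6 + 72.5 + 133.8 = 465.9
Maximum is from combination 5.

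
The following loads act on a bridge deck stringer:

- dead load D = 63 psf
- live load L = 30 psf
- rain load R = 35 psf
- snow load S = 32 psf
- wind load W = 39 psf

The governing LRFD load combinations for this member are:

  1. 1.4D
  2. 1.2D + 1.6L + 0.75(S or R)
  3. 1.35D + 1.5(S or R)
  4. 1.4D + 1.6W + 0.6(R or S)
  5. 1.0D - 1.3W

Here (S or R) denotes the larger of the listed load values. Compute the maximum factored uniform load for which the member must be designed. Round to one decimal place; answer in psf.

(S or R) → R = 35 psf; (R or S) → R = 35 psf.
1. 1.4(63) = 88.2
2. 1.2(63) + 1.6(30) + 0.75(35) = 149.9
3. 1.35(63) + 1.5(35) = 137.6
4. 1.4(63) + 1.6(39) + 0.6(35) = 171.6
5. 1.0(63) - 1.3(39) = 12.3
Maximum is from combination 4.

171.6 psf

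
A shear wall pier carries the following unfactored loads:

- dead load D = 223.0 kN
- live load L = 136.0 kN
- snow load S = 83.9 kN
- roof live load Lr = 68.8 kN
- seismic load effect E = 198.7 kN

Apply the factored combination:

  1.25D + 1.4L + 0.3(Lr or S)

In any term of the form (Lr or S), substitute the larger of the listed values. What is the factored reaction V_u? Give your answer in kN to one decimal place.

494.3 kN

(Lr or S) → S = 83.9 kN.
1.25(223.0) + 1.4(136.0) + 0.3(83.9) = 494.3
V_u = 494.3 kN.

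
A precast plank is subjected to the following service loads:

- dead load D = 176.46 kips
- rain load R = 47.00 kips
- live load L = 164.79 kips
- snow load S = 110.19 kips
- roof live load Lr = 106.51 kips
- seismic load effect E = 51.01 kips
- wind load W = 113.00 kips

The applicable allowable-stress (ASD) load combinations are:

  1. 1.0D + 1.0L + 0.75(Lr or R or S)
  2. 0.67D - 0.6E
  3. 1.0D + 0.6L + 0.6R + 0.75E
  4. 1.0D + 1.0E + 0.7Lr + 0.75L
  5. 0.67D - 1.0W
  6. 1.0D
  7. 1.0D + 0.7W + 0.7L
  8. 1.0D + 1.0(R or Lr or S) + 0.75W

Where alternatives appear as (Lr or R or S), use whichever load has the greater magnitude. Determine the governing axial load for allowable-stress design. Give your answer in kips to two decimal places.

425.62 kips

(Lr or R or S) → S = 110.19 kips; (R or Lr or S) → S = 110.19 kips.
1. 1.0(176.46) + 1.0(164.79) + 0.75(110.19) = 423.89
2. 0.67(176.46) - 0.6(51.01) = 87.62
3. 1.0(176.46) + 0.6(164.79) + 0.6(47.00) + 0.75(51.01) = 341.79
4. 1.0(176.46) + 1.0(51.01) + 0.7(106.51) + 0.75(164.79) = 425.62
5. 0.67(176.46) - 1.0(113.00) = 5.23
6. 1.0(176.46) = 176.46
7. 1.0(176.46) + 0.7(113.00) + 0.7(164.79) = 370.91
8. 1.0(176.46) + 1.0(110.19) + 0.75(113.00) = 371.40
Combination 4 governs: P = 425.62 kips.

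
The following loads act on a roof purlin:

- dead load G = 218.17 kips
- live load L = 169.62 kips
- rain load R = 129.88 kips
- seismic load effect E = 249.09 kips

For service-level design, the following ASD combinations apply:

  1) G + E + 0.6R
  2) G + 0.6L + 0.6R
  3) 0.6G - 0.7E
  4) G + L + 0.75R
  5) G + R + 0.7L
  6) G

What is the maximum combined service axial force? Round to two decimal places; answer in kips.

545.19 kips

1) 1.0(218.17) + 1.0(249.09) + 0.6(129.88) = 218.17 + 249.09 + 77.93 = 545.19
2) 1.0(218.17) + 0.6(169.62) + 0.6(129.88) = 218.17 + 101.77 + 77.93 = 397.87
3) 0.6(218.17) - 0.7(249.09) = 130.90 - 174.36 = -43.46
4) 1.0(218.17) + 1.0(169.62) + 0.75(129.88) = 218.17 + 169.62 + 97.41 = 485.20
5) 1.0(218.17) + 1.0(129.88) + 0.7(169.62) = 218.17 + 129.88 + 118.73 = 466.78
6) 1.0(218.17) = 218.17
Combination 1 governs: P = 545.19 kips.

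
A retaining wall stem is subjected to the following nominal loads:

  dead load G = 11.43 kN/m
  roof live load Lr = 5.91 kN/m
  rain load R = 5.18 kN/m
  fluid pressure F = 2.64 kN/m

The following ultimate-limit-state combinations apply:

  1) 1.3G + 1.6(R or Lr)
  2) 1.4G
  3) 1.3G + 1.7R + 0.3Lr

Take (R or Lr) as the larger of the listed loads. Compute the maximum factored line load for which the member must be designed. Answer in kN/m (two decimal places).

(R or Lr) → Lr = 5.91 kN/m.
1) 1.3(11.43) + 1.6(5.91) = 14.86 + 9.46 = 24.32
2) 1.4(11.43) = 16.00
3) 1.3(11.43) + 1.7(5.18) + 0.3(5.91) = 14.86 + 8.81 + 1.77 = 25.44
Maximum is from combination 3.

25.44 kN/m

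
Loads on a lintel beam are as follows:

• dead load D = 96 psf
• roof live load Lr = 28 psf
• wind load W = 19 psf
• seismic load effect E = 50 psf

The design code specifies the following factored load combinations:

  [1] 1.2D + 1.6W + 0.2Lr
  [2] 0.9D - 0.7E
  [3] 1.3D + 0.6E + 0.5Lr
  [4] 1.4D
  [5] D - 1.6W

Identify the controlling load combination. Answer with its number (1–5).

[1] 1.2(96) + 1.6(19) + 0.2(28) = 151.20
[2] 0.9(96) - 0.7(50) = 51.40
[3] 1.3(96) + 0.6(50) + 0.5(28) = 168.80
[4] 1.4(96) = 134.40
[5] 1.0(96) - 1.6(19) = 65.60
The largest value is 168.80 psf from combination 3.

Combination 3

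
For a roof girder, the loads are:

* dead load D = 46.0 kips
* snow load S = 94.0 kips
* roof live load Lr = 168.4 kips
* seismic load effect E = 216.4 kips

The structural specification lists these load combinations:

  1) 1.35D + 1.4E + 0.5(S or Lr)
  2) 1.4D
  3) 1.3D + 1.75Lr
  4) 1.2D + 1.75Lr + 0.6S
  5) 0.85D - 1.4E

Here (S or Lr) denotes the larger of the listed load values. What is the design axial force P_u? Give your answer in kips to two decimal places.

449.26 kips

(S or Lr) → Lr = 168.4 kips.
1) 1.35(46.0) + 1.4(216.4) + 0.5(168.4) = 62.10 + 302.96 + 84.20 = 449.26
2) 1.4(46.0) = 64.40
3) 1.3(46.0) + 1.75(168.4) = 59.80 + 294.70 = 354.50
4) 1.2(46.0) + 1.75(168.4) + 0.6(94.0) = 55.20 + 294.70 + 56.40 = 406.30
5) 0.85(46.0) - 1.4(216.4) = 39.10 - 302.96 = -263.86
The controlling combination is 1, giving 449.26 kips.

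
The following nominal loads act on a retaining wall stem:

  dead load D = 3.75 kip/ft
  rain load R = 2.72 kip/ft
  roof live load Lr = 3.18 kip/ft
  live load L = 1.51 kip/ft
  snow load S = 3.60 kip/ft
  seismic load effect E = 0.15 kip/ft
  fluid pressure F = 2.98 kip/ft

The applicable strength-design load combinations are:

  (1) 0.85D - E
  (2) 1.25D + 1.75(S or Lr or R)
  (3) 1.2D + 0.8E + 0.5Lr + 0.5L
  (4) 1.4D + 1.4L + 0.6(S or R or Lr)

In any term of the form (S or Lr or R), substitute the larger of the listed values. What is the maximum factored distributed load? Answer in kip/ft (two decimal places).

10.99 kip/ft

(S or Lr or R) → S = 3.60 kip/ft; (S or R or Lr) → S = 3.60 kip/ft.
(1) 0.85(3.75) - 1.0(0.15) = 3.04
(2) 1.25(3.75) + 1.75(3.60) = 10.99
(3) 1.2(3.75) + 0.8(0.15) + 0.5(3.18) + 0.5(1.51) = 6.97
(4) 1.4(3.75) + 1.4(1.51) + 0.6(3.60) = 9.52
The controlling combination is 2, giving 10.99 kip/ft.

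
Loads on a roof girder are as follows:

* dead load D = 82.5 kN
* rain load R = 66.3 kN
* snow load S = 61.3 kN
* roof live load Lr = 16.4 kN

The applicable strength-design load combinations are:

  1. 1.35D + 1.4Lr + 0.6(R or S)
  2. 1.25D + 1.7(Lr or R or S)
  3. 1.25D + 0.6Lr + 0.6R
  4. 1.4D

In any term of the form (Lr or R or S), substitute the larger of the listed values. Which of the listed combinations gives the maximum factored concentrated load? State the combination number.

(R or S) → R = 66.3 kN; (Lr or R or S) → R = 66.3 kN.
1. 1.35(82.5) + 1.4(16.4) + 0.6(66.3) = 111.38 + 22.96 + 39.78 = 174.12
2. 1.25(82.5) + 1.7(66.3) = 103.13 + 112.71 = 215.84
3. 1.25(82.5) + 0.6(16.4) + 0.6(66.3) = 103.13 + 9.84 + 39.78 = 152.75
4. 1.4(82.5) = 115.50
The largest value is 215.84 kN from combination 2.

Combination 2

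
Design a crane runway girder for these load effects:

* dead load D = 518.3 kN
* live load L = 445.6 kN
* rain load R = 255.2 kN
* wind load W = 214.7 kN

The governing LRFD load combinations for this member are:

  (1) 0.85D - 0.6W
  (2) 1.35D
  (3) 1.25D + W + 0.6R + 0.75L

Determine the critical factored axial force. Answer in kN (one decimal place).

(1) 0.85(518.3) - 0.6(214.7) = 311.7
(2) 1.35(518.3) = 699.7
(3) 1.25(518.3) + 1.0(214.7) + 0.6(255.2) + 0.75(445.6) = 647.9 + 214.7 + 153.1 + 334.2 = 1349.9
The controlling combination is 3, giving 1349.9 kN.

1349.9 kN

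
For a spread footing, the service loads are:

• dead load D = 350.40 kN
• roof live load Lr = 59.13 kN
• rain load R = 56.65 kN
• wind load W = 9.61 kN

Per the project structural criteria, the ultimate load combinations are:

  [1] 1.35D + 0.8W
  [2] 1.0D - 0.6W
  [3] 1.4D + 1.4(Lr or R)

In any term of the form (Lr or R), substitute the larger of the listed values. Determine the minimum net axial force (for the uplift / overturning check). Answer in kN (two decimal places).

(Lr or R) → Lr = 59.13 kN.
[1] 1.35(350.40) + 0.8(9.61) = 473.04 + 7.69 = 480.73
[2] 1.0(350.40) - 0.6(9.61) = 350.40 - 5.77 = 344.63
[3] 1.4(350.40) + 1.4(59.13) = 490.56 + 82.78 = 573.34
Combination 2 gives the minimum: 344.63 kN.

344.63 kN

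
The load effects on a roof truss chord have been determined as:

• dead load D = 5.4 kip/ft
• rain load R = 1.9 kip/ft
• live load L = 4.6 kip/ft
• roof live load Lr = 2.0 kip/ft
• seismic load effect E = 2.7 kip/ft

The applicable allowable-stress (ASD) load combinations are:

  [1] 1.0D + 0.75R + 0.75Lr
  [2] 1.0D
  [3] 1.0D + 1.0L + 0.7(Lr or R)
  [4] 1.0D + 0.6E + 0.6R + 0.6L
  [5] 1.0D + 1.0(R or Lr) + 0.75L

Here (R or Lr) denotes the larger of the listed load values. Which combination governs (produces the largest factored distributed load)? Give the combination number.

Combination 3

(Lr or R) → Lr = 2.0 kip/ft; (R or Lr) → Lr = 2.0 kip/ft.
[1] 1.0(5.4) + 0.75(1.9) + 0.75(2.0) = 8.3
[2] 1.0(5.4) = 5.4
[3] 1.0(5.4) + 1.0(4.6) + 0.7(2.0) = 11.4
[4] 1.0(5.4) + 0.6(2.7) + 0.6(1.9) + 0.6(4.6) = 10.9
[5] 1.0(5.4) + 1.0(2.0) + 0.75(4.6) = 10.9
The largest value is 11.4 kip/ft from combination 3.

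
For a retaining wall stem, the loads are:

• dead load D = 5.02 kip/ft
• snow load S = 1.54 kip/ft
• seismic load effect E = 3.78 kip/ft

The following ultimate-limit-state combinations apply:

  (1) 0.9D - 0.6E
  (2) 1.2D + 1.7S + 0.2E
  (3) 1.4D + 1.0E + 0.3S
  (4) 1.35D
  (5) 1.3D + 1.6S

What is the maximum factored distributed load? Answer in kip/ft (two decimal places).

11.27 kip/ft

(1) 0.9(5.02) - 0.6(3.78) = 4.52 - 2.27 = 2.25
(2) 1.2(5.02) + 1.7(1.54) + 0.2(3.78) = 6.02 + 2.62 + 0.76 = 9.40
(3) 1.4(5.02) + 1.0(3.78) + 0.3(1.54) = 7.03 + 3.78 + 0.46 = 11.27
(4) 1.35(5.02) = 6.78
(5) 1.3(5.02) + 1.6(1.54) = 6.53 + 2.46 = 8.99
Combination 3 governs: w_u = 11.27 kip/ft.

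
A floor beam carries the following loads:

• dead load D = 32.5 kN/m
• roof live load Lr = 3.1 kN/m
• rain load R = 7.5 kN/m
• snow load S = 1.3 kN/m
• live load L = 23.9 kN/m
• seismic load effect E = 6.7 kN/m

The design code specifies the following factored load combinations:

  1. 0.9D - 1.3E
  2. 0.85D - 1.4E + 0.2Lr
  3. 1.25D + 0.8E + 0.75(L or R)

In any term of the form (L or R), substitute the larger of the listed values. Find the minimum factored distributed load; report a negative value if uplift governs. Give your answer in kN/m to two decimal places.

(L or R) → L = 23.9 kN/m.
1. 0.9(32.5) - 1.3(6.7) = 29.25 - 8.71 = 20.54
2. 0.85(32.5) - 1.4(6.7) + 0.2(3.1) = 27.63 - 9.38 + 0.62 = 18.87
3. 1.25(32.5) + 0.8(6.7) + 0.75(23.9) = 63.91
Combination 2 gives the minimum: 18.87 kN/m.

18.87 kN/m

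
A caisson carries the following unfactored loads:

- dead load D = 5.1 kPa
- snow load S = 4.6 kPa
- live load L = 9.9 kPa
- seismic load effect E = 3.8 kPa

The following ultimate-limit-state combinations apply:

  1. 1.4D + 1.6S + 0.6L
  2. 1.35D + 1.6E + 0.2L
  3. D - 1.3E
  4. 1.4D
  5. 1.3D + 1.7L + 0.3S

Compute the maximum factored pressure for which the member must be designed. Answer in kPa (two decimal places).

24.84 kPa

1. 1.4(5.1) + 1.6(4.6) + 0.6(9.9) = 20.44
2. 1.35(5.1) + 1.6(3.8) + 0.2(9.9) = 14.95
3. 1.0(5.1) - 1.3(3.8) = 0.16
4. 1.4(5.1) = 7.14
5. 1.3(5.1) + 1.7(9.9) + 0.3(4.6) = 24.84
The controlling combination is 5, giving 24.84 kPa.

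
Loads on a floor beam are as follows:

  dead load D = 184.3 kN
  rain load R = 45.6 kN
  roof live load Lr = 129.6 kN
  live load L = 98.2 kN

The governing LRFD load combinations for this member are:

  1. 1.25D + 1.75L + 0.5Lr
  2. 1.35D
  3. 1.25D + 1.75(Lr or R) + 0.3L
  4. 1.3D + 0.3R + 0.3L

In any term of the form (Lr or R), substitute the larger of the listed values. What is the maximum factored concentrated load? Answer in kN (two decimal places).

486.64 kN

(Lr or R) → Lr = 129.6 kN.
1. 1.25(184.3) + 1.75(98.2) + 0.5(129.6) = 467.03
2. 1.35(184.3) = 248.81
3. 1.25(184.3) + 1.75(129.6) + 0.3(98.2) = 486.64
4. 1.3(184.3) + 0.3(45.6) + 0.3(98.2) = 282.73
The controlling combination is 3, giving 486.64 kN.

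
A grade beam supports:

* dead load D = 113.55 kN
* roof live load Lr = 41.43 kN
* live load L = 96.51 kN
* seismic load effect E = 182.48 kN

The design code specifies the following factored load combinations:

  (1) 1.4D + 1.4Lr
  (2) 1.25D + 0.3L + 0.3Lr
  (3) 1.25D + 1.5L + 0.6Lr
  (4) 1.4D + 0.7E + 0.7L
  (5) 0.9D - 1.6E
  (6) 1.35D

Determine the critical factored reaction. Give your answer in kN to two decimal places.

354.26 kN

(1) 1.4(113.55) + 1.4(41.43) = 158.97 + 58.00 = 216.97
(2) 1.25(113.55) + 0.3(96.51) + 0.3(41.43) = 141.94 + 28.95 + 12.43 = 183.32
(3) 1.25(113.55) + 1.5(96.51) + 0.6(41.43) = 311.56
(4) 1.4(113.55) + 0.7(182.48) + 0.7(96.51) = 354.26
(5) 0.9(113.55) - 1.6(182.48) = 102.20 - 291.97 = -189.77
(6) 1.35(113.55) = 153.29
Combination 4 governs: V_u = 354.26 kN.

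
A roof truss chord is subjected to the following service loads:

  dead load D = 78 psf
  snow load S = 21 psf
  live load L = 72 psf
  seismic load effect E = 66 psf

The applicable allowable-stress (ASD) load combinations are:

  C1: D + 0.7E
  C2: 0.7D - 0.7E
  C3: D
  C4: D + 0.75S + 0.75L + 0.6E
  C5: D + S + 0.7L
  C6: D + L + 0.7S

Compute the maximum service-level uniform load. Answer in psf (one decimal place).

C1: 1.0(78) + 0.7(66) = 78.0 + 46.2 = 124.2
C2: 0.7(78) - 0.7(66) = 54.6 - 46.2 = 8.4
C3: 1.0(78) = 78.0
C4: 1.0(78) + 0.75(21) + 0.75(72) + 0.6(66) = 78.0 + 15.8 + 54.0 + 39.6 = 187.4
C5: 1.0(78) + 1.0(21) + 0.7(72) = 78.0 + 21.0 + 50.4 = 149.4
C6: 1.0(78) + 1.0(72) + 0.7(21) = 78.0 + 72.0 + 14.7 = 164.7
Combination 4 governs: q = 187.4 psf.

187.4 psf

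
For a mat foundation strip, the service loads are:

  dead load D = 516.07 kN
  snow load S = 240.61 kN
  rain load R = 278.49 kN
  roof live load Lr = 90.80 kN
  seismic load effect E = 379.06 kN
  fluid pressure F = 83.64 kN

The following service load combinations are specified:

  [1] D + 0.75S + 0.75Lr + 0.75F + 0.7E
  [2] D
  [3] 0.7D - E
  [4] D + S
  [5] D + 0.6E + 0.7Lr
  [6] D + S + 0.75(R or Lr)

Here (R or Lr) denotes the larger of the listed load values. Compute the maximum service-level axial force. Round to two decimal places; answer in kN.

(R or Lr) → R = 278.49 kN.
[1] 1.0(516.07) + 0.75(240.61) + 0.75(90.80) + 0.75(83.64) + 0.7(379.06) = 1092.70
[2] 1.0(516.07) = 516.07
[3] 0.7(516.07) - 1.0(379.06) = -17.81
[4] 1.0(516.07) + 1.0(240.61) = 756.68
[5] 1.0(516.07) + 0.6(379.06) + 0.7(90.80) = 807.07
[6] 1.0(516.07) + 1.0(240.61) + 0.75(278.49) = 965.55
Combination 1 governs: N = 1092.70 kN.

1092.70 kN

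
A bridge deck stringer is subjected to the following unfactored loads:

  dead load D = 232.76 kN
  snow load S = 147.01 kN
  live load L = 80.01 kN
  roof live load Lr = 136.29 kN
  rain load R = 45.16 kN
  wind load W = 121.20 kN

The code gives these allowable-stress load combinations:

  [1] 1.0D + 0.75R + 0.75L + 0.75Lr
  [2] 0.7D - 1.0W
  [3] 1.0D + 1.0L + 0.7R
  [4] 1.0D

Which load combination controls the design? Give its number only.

[1] 1.0(232.76) + 0.75(45.16) + 0.75(80.01) + 0.75(136.29) = 232.76 + 33.87 + 60.01 + 102.22 = 428.86
[2] 0.7(232.76) - 1.0(121.20) = 162.93 - 121.20 = 41.73
[3] 1.0(232.76) + 1.0(80.01) + 0.7(45.16) = 232.76 + 80.01 + 31.61 = 344.38
[4] 1.0(232.76) = 232.76
The largest value is 428.86 kN from combination 1.

Combination 1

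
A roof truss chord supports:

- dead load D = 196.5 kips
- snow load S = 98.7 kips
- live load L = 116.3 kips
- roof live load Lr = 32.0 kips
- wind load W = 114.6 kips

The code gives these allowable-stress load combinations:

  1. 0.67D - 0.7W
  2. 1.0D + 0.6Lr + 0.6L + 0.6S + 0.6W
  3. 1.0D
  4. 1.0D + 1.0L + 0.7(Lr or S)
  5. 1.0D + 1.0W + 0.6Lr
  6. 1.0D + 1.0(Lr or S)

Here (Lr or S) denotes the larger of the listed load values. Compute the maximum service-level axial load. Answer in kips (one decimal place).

(Lr or S) → S = 98.7 kips.
1. 0.67(196.5) - 0.7(114.6) = 51.4
2. 1.0(196.5) + 0.6(32.0) + 0.6(116.3) + 0.6(98.7) + 0.6(114.6) = 196.5 + 19.2 + 69.8 + 59.2 + 68.8 = 413.5
3. 1.0(196.5) = 196.5
4. 1.0(196.5) + 1.0(116.3) + 0.7(98.7) = 196.5 + 116.3 + 69.1 = 381.9
5. 1.0(196.5) + 1.0(114.6) + 0.6(32.0) = 196.5 + 114.6 + 19.2 = 330.3
6. 1.0(196.5) + 1.0(98.7) = 196.5 + 98.7 = 295.2
Combination 2 governs: P = 413.5 kips.

413.5 kips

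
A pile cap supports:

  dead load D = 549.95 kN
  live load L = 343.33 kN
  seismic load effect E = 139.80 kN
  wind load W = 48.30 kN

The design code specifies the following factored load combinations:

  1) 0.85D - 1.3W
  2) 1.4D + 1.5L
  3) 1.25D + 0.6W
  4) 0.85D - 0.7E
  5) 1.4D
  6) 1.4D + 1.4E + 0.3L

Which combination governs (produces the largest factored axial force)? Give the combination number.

1) 0.85(549.95) - 1.3(48.30) = 467.46 - 62.79 = 404.67
2) 1.4(549.95) + 1.5(343.33) = 769.93 + 515.00 = 1284.93
3) 1.25(549.95) + 0.6(48.30) = 687.44 + 28.98 = 716.42
4) 0.85(549.95) - 0.7(139.80) = 467.46 - 97.86 = 369.60
5) 1.4(549.95) = 769.93
6) 1.4(549.95) + 1.4(139.80) + 0.3(343.33) = 769.93 + 195.72 + 103.00 = 1068.65
The largest value is 1284.93 kN from combination 2.

Combination 2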